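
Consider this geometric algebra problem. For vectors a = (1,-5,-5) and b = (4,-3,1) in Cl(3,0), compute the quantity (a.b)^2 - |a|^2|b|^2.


a . b = 1*4 + (-5)*(-3) + (-5)*1
= 4 + 15 + (-5) = 14
|a|^2 = 1^2 + (-5)^2 + (-5)^2 = 51
|b|^2 = 4^2 + (-3)^2 + 1^2 = 26
(a.b)^2 = 14^2 = 196
|a|^2 * |b|^2 = 51 * 26 = 1326
Result = 196 - 1326 = -1130


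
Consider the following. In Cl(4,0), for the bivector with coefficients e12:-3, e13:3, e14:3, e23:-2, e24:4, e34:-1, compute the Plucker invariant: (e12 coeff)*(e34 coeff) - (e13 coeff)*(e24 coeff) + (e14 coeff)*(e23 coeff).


Plucker relation: af - be + cd
a*f = (-3)*(-1) = 3
b*e = 3*4 = 12
c*d = 3*(-2) = -6
af - be + cd = 3 - 12 + (-6)
= -15


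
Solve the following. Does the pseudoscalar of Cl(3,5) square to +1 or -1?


The pseudoscalar I = e1...e_n (product of all n generators) of Cl(p,q) satisfies I^2 = (-1)^(q + n(n-1)/2).
p = 3, q = 5, n = p + q = 8
n(n-1)/2 = 8 * 7 / 2 = 28
Exponent = q + n(n-1)/2 = 5 + 28 = 33
I^2 = (-1)^33 = -1


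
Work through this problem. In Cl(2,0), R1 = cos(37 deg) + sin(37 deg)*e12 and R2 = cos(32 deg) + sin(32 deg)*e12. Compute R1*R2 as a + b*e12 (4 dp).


Same-plane rotors commute and their half-angles add:
R1*R2 = cos(a1 + a2) + sin(a1 + a2)*e12.
a1 + a2 = 37 + 32 = 69 deg
cos(69 deg) = 0.3584
sin(69 deg) = 0.9336
R1*R2 = 0.3584 + 0.9336*e12


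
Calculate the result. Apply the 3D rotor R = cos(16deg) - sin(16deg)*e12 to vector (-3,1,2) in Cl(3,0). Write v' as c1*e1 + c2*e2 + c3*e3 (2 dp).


Rotor R = cos(16deg) - sin(16deg)*e12
Rotation angle theta = 2 * 16 = 32 degrees in the e12 plane (e1 -> e2).
The component perpendicular to the plane (e3) is invariant: v'_3 = v3 = 2.00
cos(32deg) = 0.8480, sin(32deg) = 0.5299
v'_1 = v1*cos(theta) - v2*sin(theta) = -3*0.8480 - 1*0.5299 = -3.07
v'_2 = v1*sin(theta) + v2*cos(theta) = -3*0.5299 + 1*0.8480 = -0.74
v' = -3.07*e1 - 0.74*e2 + 2.00*e3


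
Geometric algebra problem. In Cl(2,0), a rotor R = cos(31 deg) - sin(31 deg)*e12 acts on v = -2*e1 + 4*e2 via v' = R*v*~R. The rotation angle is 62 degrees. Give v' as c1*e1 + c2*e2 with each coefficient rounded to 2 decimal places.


Rotor R = cos(31deg) - sin(31deg)*e12
Rotation angle theta = 2 * 31 = 62 degrees
v' = R*v*~R rotates v by theta.
cos(62deg) = 0.4695, sin(62deg) = 0.8829
v'_1 = -2*cos(62deg) - 4*sin(62deg)
= -2*0.4695 - 4*0.8829
= -4.47
v'_2 = -2*sin(62deg) + 4*cos(62deg)
= -2*0.8829 + 4*0.4695
= 0.11
v' = -4.47*e1 + 0.11*e2


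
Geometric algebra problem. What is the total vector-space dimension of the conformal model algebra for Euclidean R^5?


The conformal model of R^5 uses Cl(6,1): the 5 Euclidean generators plus two extra orthogonal generators e+ (e+^2 = +1) and e- (e-^2 = -1), from which the null vectors e0, einf are built.
Number of generators m = 5 + 2 = 7.
dim Cl(p,q) = 2^m = 2^7 = 128


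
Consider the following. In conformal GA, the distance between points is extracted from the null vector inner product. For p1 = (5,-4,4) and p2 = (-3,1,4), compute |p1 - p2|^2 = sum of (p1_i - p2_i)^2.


p1 - p2 = (8, -5, 0)
|p1 - p2|^2 = 8^2 + (-5)^2 + 0^2
= 64 + 25 + 0
= 89


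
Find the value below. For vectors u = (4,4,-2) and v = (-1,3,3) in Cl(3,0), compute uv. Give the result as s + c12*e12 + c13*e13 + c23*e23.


In Cl(3,0): e_i^2 = 1, e_ie_j = -e_je_i for i != j.
Scalar part = u . v = 4*(-1) + 4*3 + (-2)*3
= -4 + 12 + (-6) = 2
e12 coeff = 4*3 - 4*(-1) = 12 - (-4) = 16
e13 coeff = 4*3 - (-2)*(-1) = 12 - 2 = 10
e23 coeff = 4*3 - (-2)*3 = 12 - (-6) = 18
uv = 2 + 16*e12 + 10*e13 + 18*e23


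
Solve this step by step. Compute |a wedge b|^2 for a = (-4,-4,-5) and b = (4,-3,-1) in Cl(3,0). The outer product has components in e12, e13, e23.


a wedge b = (a1*b2 - a2*b1)*e12 + (a1*b3 - a3*b1)*e13 + (a2*b3 - a3*b2)*e23
e12 coeff: (-4)*(-3) - (-4)*4 = 12 - (-16) = 28
e13 coeff: (-4)*(-1) - (-5)*4 = 4 - (-20) = 24
e23 coeff: (-4)*(-1) - (-5)*(-3) = 4 - 15 = -11
|a wedge b|^2 = 28^2 + 24^2 + (-11)^2
= 784 + 576 + 121
= 1481


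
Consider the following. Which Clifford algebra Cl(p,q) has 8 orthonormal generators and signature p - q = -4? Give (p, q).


We need p + q = 8 and p - q = -4.
Adding: 2p = 8 + (-4) = 4, so p = 2.
Then q = 8 - 2 = 6.
(p, q) = (2, 6)


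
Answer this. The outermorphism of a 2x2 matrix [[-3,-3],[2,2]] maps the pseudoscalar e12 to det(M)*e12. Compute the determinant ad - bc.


The outermorphism of a linear map f sends e1^e2 to f(e1)^f(e2).
f(e1) = -3*e1 + 2*e2
f(e2) = -3*e1 + 2*e2
f(e1) ^ f(e2) = (-3*e1 + 2*e2) ^ (-3*e1 + 2*e2)
= (-3)*2*e12 + 2*(-3)*e21
= (-6 - (-6))*e12
= 0*e12
Coefficient = 0


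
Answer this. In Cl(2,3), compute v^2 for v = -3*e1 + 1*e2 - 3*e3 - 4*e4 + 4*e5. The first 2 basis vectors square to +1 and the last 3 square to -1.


v^2 = sum of c_i^2 * e_i^2
Positive signature terms (e_i^2 = +1): (-3)^2 + 1^2 = 10
Negative signature terms (e_j^2 = -1): (-3)^2 + (-4)^2 + 4^2 = 41
v^2 = 10 - 41 = -31


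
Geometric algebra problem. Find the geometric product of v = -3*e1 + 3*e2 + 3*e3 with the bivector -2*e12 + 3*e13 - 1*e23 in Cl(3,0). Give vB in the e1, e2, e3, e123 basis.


vB has grade-1 (vector) and grade-3 (trivector) parts: vB = (v _| B) + (v ^ B).
Vector part <vB>_1:
  e1: -v2*b12 - v3*b13 = -(3)*(-2) - (3)*(3) = -3
  e2: v1*b12 - v3*b23 = (-3)*(-2) - (3)*(-1) = 9
  e3: v1*b13 + v2*b23 = (-3)*(3) + (3)*(-1) = -12
Trivector part <vB>_3:
  e123: v1*b23 - v2*b13 + v3*b12 = (-3)*(-1) - (3)*(3) + (3)*(-2) = -12
vB = -3*e1 + 9*e2 - 12*e3 - 12*e123


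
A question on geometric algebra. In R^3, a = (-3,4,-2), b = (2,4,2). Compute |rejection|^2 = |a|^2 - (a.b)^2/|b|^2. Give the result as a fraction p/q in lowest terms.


|a|^2 = (-3)^2 + 4^2 + (-2)^2 = 29
|b|^2 = 2^2 + 4^2 + 2^2 = 24
a . b = (-3)*2 + 4*4 + (-2)*2 = 6
(a.b)^2 = 6^2 = 36
|rej|^2 = 29 - 36/24
= (696 - 36)/24
= 660/24
In lowest terms: 55/2


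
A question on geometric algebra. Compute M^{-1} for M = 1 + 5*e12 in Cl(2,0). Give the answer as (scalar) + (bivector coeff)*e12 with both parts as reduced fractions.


M = 1 + 5*e12, where e12^2 = -1.
Since M commutes with its reverse ~M = a - b*e12, M * ~M = a^2 - b^2*e12^2 = a^2 + b^2.
So M^{-1} = ~M / (a^2 + b^2) = (a - b*e12)/(a^2 + b^2).
a^2 + b^2 = 1 + 25 = 26
Scalar part = 1/26 = 1/26
Bivector coeff = -5/26 = -5/26
M^{-1} = 1/26 - 5/26*e12


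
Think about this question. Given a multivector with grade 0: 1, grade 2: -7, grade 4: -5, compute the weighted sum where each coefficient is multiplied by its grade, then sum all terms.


Grade-weighted sum = sum of grade_k * coefficient_k
0*1 = 0
2*(-7) = -14
4*(-5) = -20
Total = 0 + (-14) + (-20) = -34


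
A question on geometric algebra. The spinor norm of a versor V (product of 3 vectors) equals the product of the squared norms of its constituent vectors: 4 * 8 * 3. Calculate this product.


Spinor norm N(V) = |v1|^2 * |v2|^2 * ... * |v3|^2
= 4 * 8 * 3
Running product: 4, 32, 96
N(V) = 96


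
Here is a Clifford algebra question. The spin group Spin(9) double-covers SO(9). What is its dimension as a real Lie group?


Spin(n) double-covers SO(n); both have Lie algebra so(n) of dimension n(n-1)/2.
n = 9
n(n-1) = 9 * 8 = 72
dim Spin(9) = 72/2 = 36


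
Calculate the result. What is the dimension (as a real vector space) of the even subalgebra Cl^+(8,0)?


Even subalgebra dimension = 2^(n-1)
n = 8 + 0 = 8
2^(8 - 1) = 2^7 = 128
Verification: sum of C(8,k) for even k = 1 + 28 + 70 + 28 + 1 = 128
Result = 128


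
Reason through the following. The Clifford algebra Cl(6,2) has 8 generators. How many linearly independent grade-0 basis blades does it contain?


Number of grade-k basis blades in Cl(p,q) with n = p + q is C(n, k).
n = 6 + 2 = 8
C(8, 0) = 8! / (0! * 8!)
= 40320 / (1 * 40320)
= 1


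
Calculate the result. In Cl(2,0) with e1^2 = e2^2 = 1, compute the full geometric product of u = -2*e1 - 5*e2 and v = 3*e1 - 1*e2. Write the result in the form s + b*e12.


Expand: (-2*e1 - 5*e2)(3*e1 - 1*e2)
= (-2)*3*e1e1 + (-2)*(-1)*e1e2 + (-5)*3*e2e1 + (-5)*(-1)*e2e2
Using e1^2 = e2^2 = 1, e2e1 = -e1e2:
Scalar part s = (-2)*3 + (-5)*(-1) = -6 + 5 = -1
Bivector part b = (-2)*(-1) - (-5)*3 = 2 - (-15) = 17
uv = -1 + 17*e12


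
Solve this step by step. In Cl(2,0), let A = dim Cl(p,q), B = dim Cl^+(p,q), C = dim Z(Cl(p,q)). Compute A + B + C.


n = 2 + 0 = 2
Total dim = 2^2 = 4
Even subalgebra dim = 2^1 = 2
n is even, so center dim = 1
Sum = 4 + 2 + 1 = 7


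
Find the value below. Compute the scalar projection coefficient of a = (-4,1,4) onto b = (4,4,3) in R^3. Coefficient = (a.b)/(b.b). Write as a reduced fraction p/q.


Projection coefficient = (a . b) / (b . b)
a . b = (-4)*4 + 1*4 + 4*3
= -16 + 4 + 12 = 0
b . b = 4^2 + 4^2 + 3^2
= 16 + 16 + 9 = 41
Coefficient = 0/41
In lowest terms: 0/1


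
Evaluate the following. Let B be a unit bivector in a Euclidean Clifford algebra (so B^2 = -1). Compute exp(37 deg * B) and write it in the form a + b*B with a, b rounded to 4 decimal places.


For a unit bivector B with B^2 = -1, the exponential series gives
e^(theta*B) = cos(theta) + sin(theta)*B (the GA analogue of Euler's formula).
theta = 37 degrees = 0.645772 rad
cos(37 deg) = 0.7986
sin(37 deg) = 0.6018
exp(theta*B) = 0.7986 + 0.6018*B


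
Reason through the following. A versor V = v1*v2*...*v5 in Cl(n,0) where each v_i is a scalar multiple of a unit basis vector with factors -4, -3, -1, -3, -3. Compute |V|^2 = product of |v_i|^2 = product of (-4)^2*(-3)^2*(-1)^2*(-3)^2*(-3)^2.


Each vector v_i has |v_i|^2 = s_i^2
Squared scales: (-4)^2 = 16, (-3)^2 = 9, (-1)^2 = 1, (-3)^2 = 9, (-3)^2 = 9
|V|^2 = 16 * 9 * 1 * 9 * 9
= 11664


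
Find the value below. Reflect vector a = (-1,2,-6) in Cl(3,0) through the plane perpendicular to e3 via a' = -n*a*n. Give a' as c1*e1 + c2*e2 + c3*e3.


Reflection formula: a' = -n*a*n, with n = e3 (unit vector, n^2 = 1).
For reflection through hyperplane perp to e3:
The component along e3 flips sign, others stay.
a = (-1, 2, -6)
a' = (-1, 2, 6)
a' = -1*e1 + 2*e2 + 6*e3


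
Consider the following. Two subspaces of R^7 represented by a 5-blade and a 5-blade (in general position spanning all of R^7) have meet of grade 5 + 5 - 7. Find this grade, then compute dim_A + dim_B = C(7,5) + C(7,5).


Meet grade = grade(A) + grade(B) - n
= 5 + 5 - 7 = 3
C(7,5) = 21
C(7,5) = 21
dim_A + dim_B = 21 + 21 = 42


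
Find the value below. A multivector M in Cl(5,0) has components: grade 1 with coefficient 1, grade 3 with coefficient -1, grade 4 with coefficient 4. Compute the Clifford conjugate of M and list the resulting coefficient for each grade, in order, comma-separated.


Clifford conjugate sign for grade k: (-1)^(k(k+1)/2)
Grade 1: (-1)^(1*2/2) = (-1)^1 = -1, coeff 1 -> -1
Grade 3: (-1)^(3*4/2) = (-1)^6 = 1, coeff -1 -> -1
Grade 4: (-1)^(4*5/2) = (-1)^10 = 1, coeff 4 -> 4
Conjugated coefficients: -1, -1, 4


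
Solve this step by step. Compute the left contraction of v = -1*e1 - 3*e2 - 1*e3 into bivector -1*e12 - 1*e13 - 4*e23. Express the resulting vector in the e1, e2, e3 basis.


Left contraction v _| B = <vB>_1 (grade-1 part of the geometric product vB).
Using e1_|e12 = e2, e2_|e12 = -e1, e1_|e13 = e3, e3_|e13 = -e1, e2_|e23 = e3, e3_|e23 = -e2:
e1 coeff: -v2*b12 - v3*b13 = -(-3)*(-1) - (-1)*(-1) = -4
e2 coeff: v1*b12 - v3*b23 = (-1)*(-1) - (-1)*(-4) = -3
e3 coeff: v1*b13 + v2*b23 = (-1)*(-1) + (-3)*(-4) = 13
v _| B = -4*e1 - 3*e2 + 13*e3


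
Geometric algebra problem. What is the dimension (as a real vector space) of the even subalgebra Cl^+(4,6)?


Even subalgebra dimension = 2^(n-1)
n = 4 + 6 = 10
2^(10 - 1) = 2^9 = 512
Verification: sum of C(10,k) for even k = 1 + 45 + 210 + 210 + 45 + 1 = 512
Result = 512


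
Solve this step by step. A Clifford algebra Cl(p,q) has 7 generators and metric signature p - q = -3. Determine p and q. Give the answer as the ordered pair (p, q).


We need p + q = 7 and p - q = -3.
Adding: 2p = 7 + (-3) = 4, so p = 2.
Then q = 7 - 2 = 5.
(p, q) = (2, 5)


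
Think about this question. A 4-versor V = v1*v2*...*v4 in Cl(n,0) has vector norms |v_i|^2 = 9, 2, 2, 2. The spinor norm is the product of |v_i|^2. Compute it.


Spinor norm N(V) = |v1|^2 * |v2|^2 * ... * |v4|^2
= 9 * 2 * 2 * 2
Running product: 9, 18, 36, 72
N(V) = 72


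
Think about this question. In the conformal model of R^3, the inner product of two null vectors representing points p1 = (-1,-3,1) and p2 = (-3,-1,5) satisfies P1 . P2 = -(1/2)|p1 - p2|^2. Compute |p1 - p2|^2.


p1 - p2 = (2, -2, -4)
|p1 - p2|^2 = 2^2 + (-2)^2 + (-4)^2
= 4 + 4 + 16
= 24


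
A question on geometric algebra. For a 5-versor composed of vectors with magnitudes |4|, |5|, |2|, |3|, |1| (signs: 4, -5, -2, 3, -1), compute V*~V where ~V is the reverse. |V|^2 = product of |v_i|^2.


Each vector v_i has |v_i|^2 = s_i^2
Squared scales: 4^2 = 16, (-5)^2 = 25, (-2)^2 = 4, 3^2 = 9, (-1)^2 = 1
|V|^2 = 16 * 25 * 4 * 9 * 1
= 14400


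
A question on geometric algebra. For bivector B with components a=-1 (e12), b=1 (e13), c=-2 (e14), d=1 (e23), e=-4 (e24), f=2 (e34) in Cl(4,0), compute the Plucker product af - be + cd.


Plucker relation: af - be + cd
a*f = (-1)*2 = -2
b*e = 1*(-4) = -4
c*d = (-2)*1 = -2
af - be + cd = -2 - (-4) + (-2)
= 0


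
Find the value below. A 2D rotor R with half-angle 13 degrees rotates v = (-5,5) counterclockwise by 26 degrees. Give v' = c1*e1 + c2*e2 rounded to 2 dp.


Rotor R = cos(13deg) - sin(13deg)*e12
Rotation angle theta = 2 * 13 = 26 degrees
v' = R*v*~R rotates v by theta.
cos(26deg) = 0.8988, sin(26deg) = 0.4384
v'_1 = -5*cos(26deg) - 5*sin(26deg)
= -5*0.8988 - 5*0.4384
= -6.69
v'_2 = -5*sin(26deg) + 5*cos(26deg)
= -5*0.4384 + 5*0.8988
= 2.30
v' = -6.69*e1 + 2.30*e2


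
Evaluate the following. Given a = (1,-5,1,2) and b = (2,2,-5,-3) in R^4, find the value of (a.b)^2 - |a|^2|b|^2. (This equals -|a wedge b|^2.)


a . b = 1*2 + (-5)*2 + 1*(-5) + 2*(-3)
= 2 + (-10) + (-5) + (-6) = -19
|a|^2 = 1^2 + (-5)^2 + 1^2 + 2^2 = 31
|b|^2 = 2^2 + 2^2 + (-5)^2 + (-3)^2 = 42
(a.b)^2 = (-19)^2 = 361
|a|^2 * |b|^2 = 31 * 42 = 1302
Result = 361 - 1302 = -941


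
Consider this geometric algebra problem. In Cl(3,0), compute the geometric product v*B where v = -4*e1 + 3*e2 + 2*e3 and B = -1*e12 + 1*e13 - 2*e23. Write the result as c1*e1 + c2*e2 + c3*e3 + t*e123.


vB has grade-1 (vector) and grade-3 (trivector) parts: vB = (v _| B) + (v ^ B).
Vector part <vB>_1:
  e1: -v2*b12 - v3*b13 = -(3)*(-1) - (2)*(1) = 1
  e2: v1*b12 - v3*b23 = (-4)*(-1) - (2)*(-2) = 8
  e3: v1*b13 + v2*b23 = (-4)*(1) + (3)*(-2) = -10
Trivector part <vB>_3:
  e123: v1*b23 - v2*b13 + v3*b12 = (-4)*(-2) - (3)*(1) + (2)*(-1) = 3
vB = 1*e1 + 8*e2 - 10*e3 + 3*e123


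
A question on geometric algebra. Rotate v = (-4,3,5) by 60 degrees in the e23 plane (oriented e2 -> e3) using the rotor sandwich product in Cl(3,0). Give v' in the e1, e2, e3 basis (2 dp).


Rotor R = cos(30deg) - sin(30deg)*e23
Rotation angle theta = 2 * 30 = 60 degrees in the e23 plane (e2 -> e3).
The component perpendicular to the plane (e1) is invariant: v'_1 = v1 = -4.00
cos(60deg) = 0.5000, sin(60deg) = 0.8660
v'_2 = v2*cos(theta) - v3*sin(theta) = 3*0.5000 - 5*0.8660 = -2.83
v'_3 = v2*sin(theta) + v3*cos(theta) = 3*0.8660 + 5*0.5000 = 5.10
v' = -4.00*e1 - 2.83*e2 + 5.10*e3


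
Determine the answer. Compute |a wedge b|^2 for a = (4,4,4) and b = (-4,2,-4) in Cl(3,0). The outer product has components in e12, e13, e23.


a wedge b = (a1*b2 - a2*b1)*e12 + (a1*b3 - a3*b1)*e13 + (a2*b3 - a3*b2)*e23
e12 coeff: 4*2 - 4*(-4) = 8 - (-16) = 24
e13 coeff: 4*(-4) - 4*(-4) = -16 - (-16) = 0
e23 coeff: 4*(-4) - 4*2 = -16 - 8 = -24
|a wedge b|^2 = 24^2 + 0^2 + (-24)^2
= 576 + 0 + 576
= 1152


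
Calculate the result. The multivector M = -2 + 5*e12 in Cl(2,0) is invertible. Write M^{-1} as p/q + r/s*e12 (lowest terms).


M = -2 + 5*e12, where e12^2 = -1.
Since M commutes with its reverse ~M = a - b*e12, M * ~M = a^2 - b^2*e12^2 = a^2 + b^2.
So M^{-1} = ~M / (a^2 + b^2) = (a - b*e12)/(a^2 + b^2).
a^2 + b^2 = 4 + 25 = 29
Scalar part = -2/29 = -2/29
Bivector coeff = -5/29 = -5/29
M^{-1} = -2/29 - 5/29*e12


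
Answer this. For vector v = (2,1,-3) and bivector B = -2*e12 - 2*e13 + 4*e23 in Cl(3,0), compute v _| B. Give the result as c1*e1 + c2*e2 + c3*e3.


Left contraction v _| B = <vB>_1 (grade-1 part of the geometric product vB).
Using e1_|e12 = e2, e2_|e12 = -e1, e1_|e13 = e3, e3_|e13 = -e1, e2_|e23 = e3, e3_|e23 = -e2:
e1 coeff: -v2*b12 - v3*b13 = -(1)*(-2) - (-3)*(-2) = -4
e2 coeff: v1*b12 - v3*b23 = (2)*(-2) - (-3)*(4) = 8
e3 coeff: v1*b13 + v2*b23 = (2)*(-2) + (1)*(4) = 0
v _| B = -4*e1 + 8*e2 + 0*e3


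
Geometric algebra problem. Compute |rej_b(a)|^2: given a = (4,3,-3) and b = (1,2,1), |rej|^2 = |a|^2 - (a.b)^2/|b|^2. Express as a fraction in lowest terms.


|a|^2 = 4^2 + 3^2 + (-3)^2 = 34
|b|^2 = 1^2 + 2^2 + 1^2 = 6
a . b = 4*1 + 3*2 + (-3)*1 = 7
(a.b)^2 = 7^2 = 49
|rej|^2 = 34 - 49/6
= (204 - 49)/6
= 155/6
In lowest terms: 155/6


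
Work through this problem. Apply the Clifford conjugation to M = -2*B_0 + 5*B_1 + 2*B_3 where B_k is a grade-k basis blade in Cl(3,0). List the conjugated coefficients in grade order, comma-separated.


Clifford conjugate sign for grade k: (-1)^(k(k+1)/2)
Grade 0: (-1)^(0*1/2) = (-1)^0 = 1, coeff -2 -> -2
Grade 1: (-1)^(1*2/2) = (-1)^1 = -1, coeff 5 -> -5
Grade 3: (-1)^(3*4/2) = (-1)^6 = 1, coeff 2 -> 2
Conjugated coefficients: -2, -5, 2


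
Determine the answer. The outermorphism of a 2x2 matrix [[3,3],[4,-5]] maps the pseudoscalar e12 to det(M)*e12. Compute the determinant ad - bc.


The outermorphism of a linear map f sends e1^e2 to f(e1)^f(e2).
f(e1) = 3*e1 + 4*e2
f(e2) = 3*e1 - 5*e2
f(e1) ^ f(e2) = (3*e1 + 4*e2) ^ (3*e1 - 5*e2)
= 3*(-5)*e12 + 4*3*e21
= (-15 - 12)*e12
= -27*e12
Coefficient = -27


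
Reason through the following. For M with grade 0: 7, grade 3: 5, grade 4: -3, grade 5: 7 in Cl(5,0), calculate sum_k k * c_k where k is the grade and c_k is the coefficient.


Grade-weighted sum = sum of grade_k * coefficient_k
0*7 = 0
3*5 = 15
4*(-3) = -12
5*7 = 35
Total = 0 + 15 + (-12) + 35 = 38


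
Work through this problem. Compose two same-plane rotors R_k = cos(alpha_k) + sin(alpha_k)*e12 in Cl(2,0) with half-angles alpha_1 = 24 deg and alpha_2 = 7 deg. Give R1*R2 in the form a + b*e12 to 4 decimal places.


Same-plane rotors commute and their half-angles add:
R1*R2 = cos(a1 + a2) + sin(a1 + a2)*e12.
a1 + a2 = 24 + 7 = 31 deg
cos(31 deg) = 0.8572
sin(31 deg) = 0.5150
R1*R2 = 0.8572 + 0.5150*e12


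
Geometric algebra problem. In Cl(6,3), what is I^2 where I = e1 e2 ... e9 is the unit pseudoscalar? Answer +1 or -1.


The pseudoscalar I = e1...e_n (product of all n generators) of Cl(p,q) satisfies I^2 = (-1)^(q + n(n-1)/2).
p = 6, q = 3, n = p + q = 9
n(n-1)/2 = 9 * 8 / 2 = 36
Exponent = q + n(n-1)/2 = 3 + 36 = 39
I^2 = (-1)^39 = -1


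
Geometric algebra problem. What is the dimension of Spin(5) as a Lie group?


Spin(n) double-covers SO(n); both have Lie algebra so(n) of dimension n(n-1)/2.
n = 5
n(n-1) = 5 * 4 = 20
dim Spin(5) = 20/2 = 10


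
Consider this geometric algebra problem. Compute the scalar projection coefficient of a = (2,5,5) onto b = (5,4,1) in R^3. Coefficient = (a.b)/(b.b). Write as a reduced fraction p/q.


Projection coefficient = (a . b) / (b . b)
a . b = 2*5 + 5*4 + 5*1
= 10 + 20 + 5 = 35
b . b = 5^2 + 4^2 + 1^2
= 25 + 16 + 1 = 42
Coefficient = 35/42
In lowest terms: 5/6


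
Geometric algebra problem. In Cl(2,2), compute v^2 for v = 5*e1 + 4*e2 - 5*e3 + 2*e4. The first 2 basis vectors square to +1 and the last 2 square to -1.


v^2 = sum of c_i^2 * e_i^2
Positive signature terms (e_i^2 = +1): 5^2 + 4^2 = 41
Negative signature terms (e_j^2 = -1): (-5)^2 + 2^2 = 29
v^2 = 41 - 29 = 12


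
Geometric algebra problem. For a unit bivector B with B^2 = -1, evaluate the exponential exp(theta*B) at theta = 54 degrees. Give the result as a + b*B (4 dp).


For a unit bivector B with B^2 = -1, the exponential series gives
e^(theta*B) = cos(theta) + sin(theta)*B (the GA analogue of Euler's formula).
theta = 54 degrees = 0.942478 rad
cos(54 deg) = 0.5878
sin(54 deg) = 0.8090
exp(theta*B) = 0.5878 + 0.8090*B


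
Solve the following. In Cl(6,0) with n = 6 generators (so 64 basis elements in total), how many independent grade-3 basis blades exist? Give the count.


Number of grade-k basis blades in Cl(p,q) with n = p + q is C(n, k).
n = 6 + 0 = 6
C(6, 3) = 6! / (3! * 3!)
= 720 / (6 * 6)
= 20


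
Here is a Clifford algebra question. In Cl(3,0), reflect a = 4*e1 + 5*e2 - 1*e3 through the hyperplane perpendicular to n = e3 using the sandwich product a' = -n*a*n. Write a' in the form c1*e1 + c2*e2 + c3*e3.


Reflection formula: a' = -n*a*n, with n = e3 (unit vector, n^2 = 1).
For reflection through hyperplane perp to e3:
The component along e3 flips sign, others stay.
a = (4, 5, -1)
a' = (4, 5, 1)
a' = 4*e1 + 5*e2 + 1*e3


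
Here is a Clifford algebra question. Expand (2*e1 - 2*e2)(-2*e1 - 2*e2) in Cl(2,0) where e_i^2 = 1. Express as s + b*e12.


Expand: (2*e1 - 2*e2)(-2*e1 - 2*e2)
= 2*(-2)*e1e1 + 2*(-2)*e1e2 + (-2)*(-2)*e2e1 + (-2)*(-2)*e2e2
Using e1^2 = e2^2 = 1, e2e1 = -e1e2:
Scalar part s = 2*(-2) + (-2)*(-2) = -4 + 4 = 0
Bivector part b = 2*(-2) - (-2)*(-2) = -4 - 4 = -8
uv = 0 - 8*e12


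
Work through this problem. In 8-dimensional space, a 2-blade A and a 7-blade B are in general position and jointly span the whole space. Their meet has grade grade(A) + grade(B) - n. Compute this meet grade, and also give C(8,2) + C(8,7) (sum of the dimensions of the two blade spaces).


Meet grade = grade(A) + grade(B) - n
= 2 + 7 - 8 = 1
C(8,2) = 28
C(8,7) = 8
dim_A + dim_B = 28 + 8 = 36


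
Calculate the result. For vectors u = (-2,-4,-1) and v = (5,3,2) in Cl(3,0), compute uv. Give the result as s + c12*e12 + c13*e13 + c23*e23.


In Cl(3,0): e_i^2 = 1, e_ie_j = -e_je_i for i != j.
Scalar part = u . v = (-2)*5 + (-4)*3 + (-1)*2
= -10 + (-12) + (-2) = -24
e12 coeff = (-2)*3 - (-4)*5 = -6 - (-20) = 14
e13 coeff = (-2)*2 - (-1)*5 = -4 - (-5) = 1
e23 coeff = (-4)*2 - (-1)*3 = -8 - (-3) = -5
uv = -24 + 14*e12 + 1*e13 - 5*e23


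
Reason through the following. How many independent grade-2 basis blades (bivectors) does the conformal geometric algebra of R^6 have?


The conformal model of R^6 uses Cl(7,1) with m = 6 + 2 = 8 generators.
Number of grade-2 blades = C(m, 2) = C(8, 2)
= 8*7/2 = 28


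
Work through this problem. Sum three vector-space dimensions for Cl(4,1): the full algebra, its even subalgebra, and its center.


n = 4 + 1 = 5
Total dim = 2^5 = 32
Even subalgebra dim = 2^4 = 16
n is odd, so center dim = 2
Sum = 32 + 16 + 2 = 50


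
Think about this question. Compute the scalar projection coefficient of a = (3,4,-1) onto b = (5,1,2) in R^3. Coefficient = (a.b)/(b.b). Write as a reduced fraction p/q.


Projection coefficient = (a . b) / (b . b)
a . b = 3*5 + 4*1 + (-1)*2
= 15 + 4 + (-2) = 17
b . b = 5^2 + 1^2 + 2^2
= 25 + 1 + 4 = 30
Coefficient = 17/30
In lowest terms: 17/30


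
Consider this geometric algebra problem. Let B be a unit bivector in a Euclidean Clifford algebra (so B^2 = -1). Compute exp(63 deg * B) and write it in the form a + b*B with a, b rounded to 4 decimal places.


For a unit bivector B with B^2 = -1, the exponential series gives
e^(theta*B) = cos(theta) + sin(theta)*B (the GA analogue of Euler's formula).
theta = 63 degrees = 1.099557 rad
cos(63 deg) = 0.4540
sin(63 deg) = 0.8910
exp(theta*B) = 0.4540 + 0.8910*B


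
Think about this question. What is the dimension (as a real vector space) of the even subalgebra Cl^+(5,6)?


Even subalgebra dimension = 2^(n-1)
n = 5 + 6 = 11
2^(11 - 1) = 2^10 = 1024
Verification: sum of C(11,k) for even k = 1 + 55 + 330 + 462 + 165 + 11 = 1024
Result = 1024


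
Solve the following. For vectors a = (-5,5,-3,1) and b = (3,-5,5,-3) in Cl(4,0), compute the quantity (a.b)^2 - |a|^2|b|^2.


a . b = (-5)*3 + 5*(-5) + (-3)*5 + 1*(-3)
= -15 + (-25) + (-15) + (-3) = -58
|a|^2 = (-5)^2 + 5^2 + (-3)^2 + 1^2 = 60
|b|^2 = 3^2 + (-5)^2 + 5^2 + (-3)^2 = 68
(a.b)^2 = (-58)^2 = 3364
|a|^2 * |b|^2 = 60 * 68 = 4080
Result = 3364 - 4080 = -716


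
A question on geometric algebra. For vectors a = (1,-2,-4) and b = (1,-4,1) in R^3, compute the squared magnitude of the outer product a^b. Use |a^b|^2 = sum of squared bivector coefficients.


a wedge b = (a1*b2 - a2*b1)*e12 + (a1*b3 - a3*b1)*e13 + (a2*b3 - a3*b2)*e23
e12 coeff: 1*(-4) - (-2)*1 = -4 - (-2) = -2
e13 coeff: 1*1 - (-4)*1 = 1 - (-4) = 5
e23 coeff: (-2)*1 - (-4)*(-4) = -2 - 16 = -18
|a wedge b|^2 = (-2)^2 + 5^2 + (-18)^2
= 4 + 25 + 324
= 353


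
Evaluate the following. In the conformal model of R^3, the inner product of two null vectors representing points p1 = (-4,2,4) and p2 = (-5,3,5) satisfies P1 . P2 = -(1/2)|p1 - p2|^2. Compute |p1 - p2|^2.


p1 - p2 = (1, -1, -1)
|p1 - p2|^2 = 1^2 + (-1)^2 + (-1)^2
= 1 + 1 + 1
= 3


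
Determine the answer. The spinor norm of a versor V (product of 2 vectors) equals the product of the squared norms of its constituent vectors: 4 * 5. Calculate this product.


Spinor norm N(V) = |v1|^2 * |v2|^2 * ... * |v2|^2
= 4 * 5
Running product: 4, 20
N(V) = 20


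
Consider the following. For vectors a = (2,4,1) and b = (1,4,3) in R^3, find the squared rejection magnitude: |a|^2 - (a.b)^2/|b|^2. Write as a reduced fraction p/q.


|a|^2 = 2^2 + 4^2 + 1^2 = 21
|b|^2 = 1^2 + 4^2 + 3^2 = 26
a . b = 2*1 + 4*4 + 1*3 = 21
(a.b)^2 = 21^2 = 441
|rej|^2 = 21 - 441/26
= (546 - 441)/26
= 105/26
In lowest terms: 105/26


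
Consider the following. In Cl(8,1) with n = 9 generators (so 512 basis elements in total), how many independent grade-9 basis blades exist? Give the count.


Number of grade-k basis blades in Cl(p,q) with n = p + q is C(n, k).
n = 8 + 1 = 9
C(9, 9) = 9! / (9! * 0!)
= 362880 / (362880 * 1)
= 1


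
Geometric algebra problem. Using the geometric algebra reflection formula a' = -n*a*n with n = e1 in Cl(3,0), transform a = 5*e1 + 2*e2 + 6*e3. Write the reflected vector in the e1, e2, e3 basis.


Reflection formula: a' = -n*a*n, with n = e1 (unit vector, n^2 = 1).
For reflection through hyperplane perp to e1:
The component along e1 flips sign, others stay.
a = (5, 2, 6)
a' = (-5, 2, 6)
a' = -5*e1 + 2*e2 + 6*e3


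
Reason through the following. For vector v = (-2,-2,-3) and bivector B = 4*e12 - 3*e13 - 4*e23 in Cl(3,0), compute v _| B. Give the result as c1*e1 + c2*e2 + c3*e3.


Left contraction v _| B = <vB>_1 (grade-1 part of the geometric product vB).
Using e1_|e12 = e2, e2_|e12 = -e1, e1_|e13 = e3, e3_|e13 = -e1, e2_|e23 = e3, e3_|e23 = -e2:
e1 coeff: -v2*b12 - v3*b13 = -(-2)*(4) - (-3)*(-3) = -1
e2 coeff: v1*b12 - v3*b23 = (-2)*(4) - (-3)*(-4) = -20
e3 coeff: v1*b13 + v2*b23 = (-2)*(-3) + (-2)*(-4) = 14
v _| B = -1*e1 - 20*e2 + 14*e3


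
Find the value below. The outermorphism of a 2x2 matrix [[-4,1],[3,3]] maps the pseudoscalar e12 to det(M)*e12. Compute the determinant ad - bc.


The outermorphism of a linear map f sends e1^e2 to f(e1)^f(e2).
f(e1) = -4*e1 + 3*e2
f(e2) = 1*e1 + 3*e2
f(e1) ^ f(e2) = (-4*e1 + 3*e2) ^ (1*e1 + 3*e2)
= (-4)*3*e12 + 3*1*e21
= (-12 - 3)*e12
= -15*e12
Coefficient = -15


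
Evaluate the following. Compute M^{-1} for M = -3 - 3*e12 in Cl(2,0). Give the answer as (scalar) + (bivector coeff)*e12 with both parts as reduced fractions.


M = -3 - 3*e12, where e12^2 = -1.
Since M commutes with its reverse ~M = a - b*e12, M * ~M = a^2 - b^2*e12^2 = a^2 + b^2.
So M^{-1} = ~M / (a^2 + b^2) = (a - b*e12)/(a^2 + b^2).
a^2 + b^2 = 9 + 9 = 18
Scalar part = -3/18 = -1/6
Bivector coeff = 3/18 = 1/6
M^{-1} = -1/6 + 1/6*e12


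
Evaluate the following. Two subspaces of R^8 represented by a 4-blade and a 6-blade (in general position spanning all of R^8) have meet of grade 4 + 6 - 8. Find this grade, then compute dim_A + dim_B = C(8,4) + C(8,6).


Meet grade = grade(A) + grade(B) - n
= 4 + 6 - 8 = 2
C(8,4) = 70
C(8,6) = 28
dim_A + dim_B = 70 + 28 = 98


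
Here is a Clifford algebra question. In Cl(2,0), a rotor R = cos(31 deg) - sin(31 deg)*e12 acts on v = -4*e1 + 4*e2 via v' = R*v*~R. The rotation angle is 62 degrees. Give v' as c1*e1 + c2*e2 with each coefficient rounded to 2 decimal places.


Rotor R = cos(31deg) - sin(31deg)*e12
Rotation angle theta = 2 * 31 = 62 degrees
v' = R*v*~R rotates v by theta.
cos(62deg) = 0.4695, sin(62deg) = 0.8829
v'_1 = -4*cos(62deg) - 4*sin(62deg)
= -4*0.4695 - 4*0.8829
= -5.41
v'_2 = -4*sin(62deg) + 4*cos(62deg)
= -4*0.8829 + 4*0.4695
= -1.65
v' = -5.41*e1 - 1.65*e2


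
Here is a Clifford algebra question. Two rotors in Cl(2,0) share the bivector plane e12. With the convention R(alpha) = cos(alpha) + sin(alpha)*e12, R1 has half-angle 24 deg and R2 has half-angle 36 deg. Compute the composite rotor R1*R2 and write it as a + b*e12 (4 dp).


Same-plane rotors commute and their half-angles add:
R1*R2 = cos(a1 + a2) + sin(a1 + a2)*e12.
a1 + a2 = 24 + 36 = 60 deg
cos(60 deg) = 0.5000
sin(60 deg) = 0.8660
R1*R2 = 0.5000 + 0.8660*e12


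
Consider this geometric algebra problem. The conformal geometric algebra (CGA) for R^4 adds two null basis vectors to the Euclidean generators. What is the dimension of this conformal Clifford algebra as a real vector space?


The conformal model of R^4 uses Cl(5,1): the 4 Euclidean generators plus two extra orthogonal generators e+ (e+^2 = +1) and e- (e-^2 = -1), from which the null vectors e0, einf are built.
Number of generators m = 4 + 2 = 6.
dim Cl(p,q) = 2^m = 2^6 = 64


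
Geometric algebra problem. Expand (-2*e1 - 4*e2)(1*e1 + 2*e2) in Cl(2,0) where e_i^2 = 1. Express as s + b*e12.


Expand: (-2*e1 - 4*e2)(1*e1 + 2*e2)
= (-2)*1*e1e1 + (-2)*2*e1e2 + (-4)*1*e2e1 + (-4)*2*e2e2
Using e1^2 = e2^2 = 1, e2e1 = -e1e2:
Scalar part s = (-2)*1 + (-4)*2 = -2 + (-8) = -10
Bivector part b = (-2)*2 - (-4)*1 = -4 - (-4) = 0
uv = -10 + 0*e12


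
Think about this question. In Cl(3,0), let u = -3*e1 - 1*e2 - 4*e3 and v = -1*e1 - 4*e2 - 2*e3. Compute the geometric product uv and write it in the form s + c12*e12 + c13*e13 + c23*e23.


In Cl(3,0): e_i^2 = 1, e_ie_j = -e_je_i for i != j.
Scalar part = u . v = (-3)*(-1) + (-1)*(-4) + (-4)*(-2)
= 3 + 4 + 8 = 15
e12 coeff = (-3)*(-4) - (-1)*(-1) = 12 - 1 = 11
e13 coeff = (-3)*(-2) - (-4)*(-1) = 6 - 4 = 2
e23 coeff = (-1)*(-2) - (-4)*(-4) = 2 - 16 = -14
uv = 15 + 11*e12 + 2*e13 - 14*e23


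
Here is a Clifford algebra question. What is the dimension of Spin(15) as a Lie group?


Spin(n) double-covers SO(n); both have Lie algebra so(n) of dimension n(n-1)/2.
n = 15
n(n-1) = 15 * 14 = 210
dim Spin(15) = 210/2 = 105


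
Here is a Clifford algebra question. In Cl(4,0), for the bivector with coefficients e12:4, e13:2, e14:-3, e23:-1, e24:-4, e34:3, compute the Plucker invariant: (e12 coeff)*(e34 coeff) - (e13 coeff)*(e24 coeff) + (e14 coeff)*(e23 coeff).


Plucker relation: af - be + cd
a*f = 4*3 = 12
b*e = 2*(-4) = -8
c*d = (-3)*(-1) = 3
af - be + cd = 12 - (-8) + 3
= 23


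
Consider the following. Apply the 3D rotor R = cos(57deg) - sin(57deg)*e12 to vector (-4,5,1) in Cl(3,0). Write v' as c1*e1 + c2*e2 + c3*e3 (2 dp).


Rotor R = cos(57deg) - sin(57deg)*e12
Rotation angle theta = 2 * 57 = 114 degrees in the e12 plane (e1 -> e2).
The component perpendicular to the plane (e3) is invariant: v'_3 = v3 = 1.00
cos(114deg) = -0.4067, sin(114deg) = 0.9135
v'_1 = v1*cos(theta) - v2*sin(theta) = -4*(-0.4067) - 5*0.9135 = -2.94
v'_2 = v1*sin(theta) + v2*cos(theta) = -4*0.9135 + 5*(-0.4067) = -5.69
v' = -2.94*e1 - 5.69*e2 + 1.00*e3


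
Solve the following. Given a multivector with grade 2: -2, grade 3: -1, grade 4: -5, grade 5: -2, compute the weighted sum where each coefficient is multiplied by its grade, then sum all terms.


Grade-weighted sum = sum of grade_k * coefficient_k
2*(-2) = -4
3*(-1) = -3
4*(-5) = -20
5*(-2) = -10
Total = -4 + (-3) + (-20) + (-10) = -37


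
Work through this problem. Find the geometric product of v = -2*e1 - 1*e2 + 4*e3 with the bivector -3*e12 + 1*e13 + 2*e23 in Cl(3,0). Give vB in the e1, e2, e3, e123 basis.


vB has grade-1 (vector) and grade-3 (trivector) parts: vB = (v _| B) + (v ^ B).
Vector part <vB>_1:
  e1: -v2*b12 - v3*b13 = -(-1)*(-3) - (4)*(1) = -7
  e2: v1*b12 - v3*b23 = (-2)*(-3) - (4)*(2) = -2
  e3: v1*b13 + v2*b23 = (-2)*(1) + (-1)*(2) = -4
Trivector part <vB>_3:
  e123: v1*b23 - v2*b13 + v3*b12 = (-2)*(2) - (-1)*(1) + (4)*(-3) = -15
vB = -7*e1 - 2*e2 - 4*e3 - 15*e123


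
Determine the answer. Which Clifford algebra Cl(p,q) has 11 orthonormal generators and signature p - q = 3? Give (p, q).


We need p + q = 11 and p - q = 3.
Adding: 2p = 11 + 3 = 14, so p = 7.
Then q = 11 - 7 = 4.
(p, q) = (7, 4)


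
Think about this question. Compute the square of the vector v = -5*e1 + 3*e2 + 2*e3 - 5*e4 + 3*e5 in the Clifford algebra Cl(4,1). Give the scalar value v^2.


v^2 = sum of c_i^2 * e_i^2
Positive signature terms (e_i^2 = +1): (-5)^2 + 3^2 + 2^2 + (-5)^2 = 63
Negative signature terms (e_j^2 = -1): 3^2 = 9
v^2 = 63 - 9 = 54


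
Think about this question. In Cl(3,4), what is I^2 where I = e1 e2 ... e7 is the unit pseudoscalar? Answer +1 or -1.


The pseudoscalar I = e1...e_n (product of all n generators) of Cl(p,q) satisfies I^2 = (-1)^(q + n(n-1)/2).
p = 3, q = 4, n = p + q = 7
n(n-1)/2 = 7 * 6 / 2 = 21
Exponent = q + n(n-1)/2 = 4 + 21 = 25
I^2 = (-1)^25 = -1


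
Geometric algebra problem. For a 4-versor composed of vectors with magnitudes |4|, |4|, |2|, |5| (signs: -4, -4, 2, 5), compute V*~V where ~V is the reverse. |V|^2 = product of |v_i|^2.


Each vector v_i has |v_i|^2 = s_i^2
Squared scales: (-4)^2 = 16, (-4)^2 = 16, 2^2 = 4, 5^2 = 25
|V|^2 = 16 * 16 * 4 * 25
= 25600


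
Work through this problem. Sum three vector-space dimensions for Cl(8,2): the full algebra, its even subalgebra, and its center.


n = 8 + 2 = 10
Total dim = 2^10 = 1024
Even subalgebra dim = 2^9 = 512
n is even, so center dim = 1
Sum = 1024 + 512 + 1 = 1537


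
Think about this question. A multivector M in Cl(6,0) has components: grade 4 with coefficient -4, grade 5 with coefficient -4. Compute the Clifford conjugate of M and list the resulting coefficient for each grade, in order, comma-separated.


Clifford conjugate sign for grade k: (-1)^(k(k+1)/2)
Grade 4: (-1)^(4*5/2) = (-1)^10 = 1, coeff -4 -> -4
Grade 5: (-1)^(5*6/2) = (-1)^15 = -1, coeff -4 -> 4
Conjugated coefficients: -4, 4


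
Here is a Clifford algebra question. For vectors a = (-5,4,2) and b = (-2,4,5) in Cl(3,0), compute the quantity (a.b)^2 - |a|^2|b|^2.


a . b = (-5)*(-2) + 4*4 + 2*5
= 10 + 16 + 10 = 36
|a|^2 = (-5)^2 + 4^2 + 2^2 = 45
|b|^2 = (-2)^2 + 4^2 + 5^2 = 45
(a.b)^2 = 36^2 = 1296
|a|^2 * |b|^2 = 45 * 45 = 2025
Result = 1296 - 2025 = -729


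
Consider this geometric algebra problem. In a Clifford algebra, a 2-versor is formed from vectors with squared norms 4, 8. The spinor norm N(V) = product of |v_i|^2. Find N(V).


Spinor norm N(V) = |v1|^2 * |v2|^2 * ... * |v2|^2
= 4 * 8
Running product: 4, 32
N(V) = 32


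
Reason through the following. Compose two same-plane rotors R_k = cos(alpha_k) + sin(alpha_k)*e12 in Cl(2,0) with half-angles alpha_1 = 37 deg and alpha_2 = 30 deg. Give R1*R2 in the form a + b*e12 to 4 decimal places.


Same-plane rotors commute and their half-angles add:
R1*R2 = cos(a1 + a2) + sin(a1 + a2)*e12.
a1 + a2 = 37 + 30 = 67 deg
cos(67 deg) = 0.3907
sin(67 deg) = 0.9205
R1*R2 = 0.3907 + 0.9205*e12


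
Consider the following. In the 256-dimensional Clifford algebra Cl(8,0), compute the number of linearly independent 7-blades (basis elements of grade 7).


Number of grade-k basis blades in Cl(p,q) with n = p + q is C(n, k).
n = 8 + 0 = 8
C(8, 7) = 8! / (7! * 1!)
= 40320 / (5040 * 1)
= 8


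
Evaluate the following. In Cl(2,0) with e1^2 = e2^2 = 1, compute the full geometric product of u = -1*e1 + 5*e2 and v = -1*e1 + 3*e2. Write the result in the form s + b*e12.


Expand: (-1*e1 + 5*e2)(-1*e1 + 3*e2)
= (-1)*(-1)*e1e1 + (-1)*3*e1e2 + 5*(-1)*e2e1 + 5*3*e2e2
Using e1^2 = e2^2 = 1, e2e1 = -e1e2:
Scalar part s = (-1)*(-1) + 5*3 = 1 + 15 = 16
Bivector part b = (-1)*3 - 5*(-1) = -3 - (-5) = 2
uv = 16 + 2*e12


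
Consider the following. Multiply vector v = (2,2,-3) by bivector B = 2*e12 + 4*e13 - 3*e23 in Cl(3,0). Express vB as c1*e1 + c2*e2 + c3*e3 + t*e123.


vB has grade-1 (vector) and grade-3 (trivector) parts: vB = (v _| B) + (v ^ B).
Vector part <vB>_1:
  e1: -v2*b12 - v3*b13 = -(2)*(2) - (-3)*(4) = 8
  e2: v1*b12 - v3*b23 = (2)*(2) - (-3)*(-3) = -5
  e3: v1*b13 + v2*b23 = (2)*(4) + (2)*(-3) = 2
Trivector part <vB>_3:
  e123: v1*b23 - v2*b13 + v3*b12 = (2)*(-3) - (2)*(4) + (-3)*(2) = -20
vB = 8*e1 - 5*e2 + 2*e3 - 20*e123


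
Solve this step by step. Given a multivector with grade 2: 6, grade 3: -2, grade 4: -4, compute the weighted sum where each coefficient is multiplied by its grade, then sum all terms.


Grade-weighted sum = sum of grade_k * coefficient_k
2*6 = 12
3*(-2) = -6
4*(-4) = -16
Total = 12 + (-6) + (-16) = -10


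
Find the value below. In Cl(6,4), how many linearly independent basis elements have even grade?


Even subalgebra dimension = 2^(n-1)
n = 6 + 4 = 10
2^(10 - 1) = 2^9 = 512
Verification: sum of C(10,k) for even k = 1 + 45 + 210 + 210 + 45 + 1 = 512
Result = 512


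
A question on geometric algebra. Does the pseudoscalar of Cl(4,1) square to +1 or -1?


The pseudoscalar I = e1...e_n (product of all n generators) of Cl(p,q) satisfies I^2 = (-1)^(q + n(n-1)/2).
p = 4, q = 1, n = p + q = 5
n(n-1)/2 = 5 * 4 / 2 = 10
Exponent = q + n(n-1)/2 = 1 + 10 = 11
I^2 = (-1)^11 = -1


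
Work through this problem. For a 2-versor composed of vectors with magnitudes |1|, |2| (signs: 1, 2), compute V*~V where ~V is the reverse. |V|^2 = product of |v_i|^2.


Each vector v_i has |v_i|^2 = s_i^2
Squared scales: 1^2 = 1, 2^2 = 4
|V|^2 = 1 * 4
= 4


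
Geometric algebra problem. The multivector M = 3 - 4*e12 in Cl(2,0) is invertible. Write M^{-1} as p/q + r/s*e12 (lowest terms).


M = 3 - 4*e12, where e12^2 = -1.
Since M commutes with its reverse ~M = a - b*e12, M * ~M = a^2 - b^2*e12^2 = a^2 + b^2.
So M^{-1} = ~M / (a^2 + b^2) = (a - b*e12)/(a^2 + b^2).
a^2 + b^2 = 9 + 16 = 25
Scalar part = 3/25 = 3/25
Bivector coeff = 4/25 = 4/25
M^{-1} = 3/25 + 4/25*e12


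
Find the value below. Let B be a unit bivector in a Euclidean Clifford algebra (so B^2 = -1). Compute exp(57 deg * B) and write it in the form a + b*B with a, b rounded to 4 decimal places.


For a unit bivector B with B^2 = -1, the exponential series gives
e^(theta*B) = cos(theta) + sin(theta)*B (the GA analogue of Euler's formula).
theta = 57 degrees = 0.994838 rad
cos(57 deg) = 0.5446
sin(57 deg) = 0.8387
exp(theta*B) = 0.5446 + 0.8387*B


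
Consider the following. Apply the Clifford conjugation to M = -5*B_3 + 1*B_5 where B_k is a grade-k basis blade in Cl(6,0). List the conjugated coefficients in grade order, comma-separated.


Clifford conjugate sign for grade k: (-1)^(k(k+1)/2)
Grade 3: (-1)^(3*4/2) = (-1)^6 = 1, coeff -5 -> -5
Grade 5: (-1)^(5*6/2) = (-1)^15 = -1, coeff 1 -> -1
Conjugated coefficients: -5, -1


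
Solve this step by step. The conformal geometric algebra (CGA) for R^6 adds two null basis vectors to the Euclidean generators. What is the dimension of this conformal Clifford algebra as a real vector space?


The conformal model of R^6 uses Cl(7,1): the 6 Euclidean generators plus two extra orthogonal generators e+ (e+^2 = +1) and e- (e-^2 = -1), from which the null vectors e0, einf are built.
Number of generators m = 6 + 2 = 8.
dim Cl(p,q) = 2^m = 2^8 = 256


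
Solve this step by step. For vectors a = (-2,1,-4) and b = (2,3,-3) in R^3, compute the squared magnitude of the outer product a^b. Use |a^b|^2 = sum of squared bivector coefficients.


a wedge b = (a1*b2 - a2*b1)*e12 + (a1*b3 - a3*b1)*e13 + (a2*b3 - a3*b2)*e23
e12 coeff: (-2)*3 - 1*2 = -6 - 2 = -8
e13 coeff: (-2)*(-3) - (-4)*2 = 6 - (-8) = 14
e23 coeff: 1*(-3) - (-4)*3 = -3 - (-12) = 9
|a wedge b|^2 = (-8)^2 + 14^2 + 9^2
= 64 + 196 + 81
= 341
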